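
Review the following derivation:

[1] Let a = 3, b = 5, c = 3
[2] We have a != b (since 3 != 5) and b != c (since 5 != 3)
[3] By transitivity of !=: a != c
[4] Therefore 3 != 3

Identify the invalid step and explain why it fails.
Step 3: By transitivity of !=: a != c

Step 3 incorrectly applies transitivity to the '!=' relation. Transitivity states: if a R b and b R c, then a R c. However, '!=' is not transitive. Counterexample: 3 != 5 and 5 != 3, but 3 = 3 (both equal 3). Transitivity holds for relations like <, <=, =, but not for !=.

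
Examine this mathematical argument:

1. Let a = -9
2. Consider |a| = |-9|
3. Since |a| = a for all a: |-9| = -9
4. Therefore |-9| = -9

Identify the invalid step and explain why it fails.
Step 3: Since |a| = a for all a: |-9| = -9

Step 3 incorrectly states that |a| = a for all a. The correct definition is |a| = a when a >= 0, and |a| = -a when a < 0. Since -9 < 0, we have |-9| = -(-9) = 9, not -9.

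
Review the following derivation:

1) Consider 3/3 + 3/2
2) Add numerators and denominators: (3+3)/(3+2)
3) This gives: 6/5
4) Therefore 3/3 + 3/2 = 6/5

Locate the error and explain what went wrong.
Step 2: Add numerators and denominators: (3+3)/(3+2)

Step 2 incorrectly adds fractions by separately adding numerators and denominators. This is wrong. The correct method requires a common denominator: 3/3 + 3/2 = (3×2 + 3×3)/(3×2) = 15/6 = 5/2. The method used gives 6/5, which is different.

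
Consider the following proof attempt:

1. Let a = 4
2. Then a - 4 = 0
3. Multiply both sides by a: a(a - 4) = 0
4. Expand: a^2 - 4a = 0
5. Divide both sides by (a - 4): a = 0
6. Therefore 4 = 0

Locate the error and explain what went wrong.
Step 5: Divide both sides by (a - 4): a = 0

Step 5 divides both sides by (a - 4). However, since a = 4, we have (a - 4) = 0. Division by zero is undefined, making this step invalid.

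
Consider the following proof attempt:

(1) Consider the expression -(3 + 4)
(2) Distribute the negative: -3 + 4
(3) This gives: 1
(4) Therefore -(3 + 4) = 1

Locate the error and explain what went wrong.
Step 2: Distribute the negative: -3 + 4

Step 2 incorrectly distributes the negative sign. The correct distribution is -(3 + 4) = -3 - 4 = -7. The negative must be applied to both terms, not just the first. The error treats -(3 + 4) as -3 + 4, which equals 1 instead of -7.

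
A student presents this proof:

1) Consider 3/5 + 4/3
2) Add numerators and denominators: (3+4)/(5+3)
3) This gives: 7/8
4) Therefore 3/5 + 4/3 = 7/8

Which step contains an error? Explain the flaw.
Step 2: Add numerators and denominators: (3+4)/(5+3)

Step 2 incorrectly adds fractions by separately adding numerators and denominators. This is wrong. The correct method requires a common denominator: 3/5 + 4/3 = (3×3 + 4×5)/(5×3) = 29/15 = 29/15. The method used gives 7/8, which is different.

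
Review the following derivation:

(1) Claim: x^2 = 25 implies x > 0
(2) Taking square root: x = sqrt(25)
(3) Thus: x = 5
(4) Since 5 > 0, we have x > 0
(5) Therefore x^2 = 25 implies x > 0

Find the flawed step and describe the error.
Step 2: Taking square root: x = sqrt(25)

Step 2 takes the square root and assumes the positive root only. The equation x^2 = 25 actually has two solutions: x = 5 and x = -5. The proof silently assumes x > 0 without justification, then uses this assumption to conclude x > 0, which is circular. The counterexample x = -5 shows the claim is false.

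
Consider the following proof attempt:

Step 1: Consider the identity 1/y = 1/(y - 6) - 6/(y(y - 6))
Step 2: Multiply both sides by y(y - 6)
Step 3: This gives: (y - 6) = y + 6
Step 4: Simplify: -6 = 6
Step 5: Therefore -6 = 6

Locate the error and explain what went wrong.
Step 3: This gives: (y - 6) = y + 6

Step 3 makes a sign error when clearing denominators. Multiplying -6/(y(y - 6)) by y(y - 6) gives -6, not +6. The correct result is (y - 6) = y - 6, which is trivially true, not (y - 6) = y + 6. (Step 1 is a valid identity: 1/(y - 6) - 6/(y(y - 6)) = (y - 6)/(y(y - 6)) = 1/y.)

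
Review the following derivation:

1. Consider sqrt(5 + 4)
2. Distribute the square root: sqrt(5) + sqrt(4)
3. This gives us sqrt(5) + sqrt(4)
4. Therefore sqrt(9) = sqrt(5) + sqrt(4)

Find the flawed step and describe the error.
Step 2: Distribute the square root: sqrt(5) + sqrt(4)

Step 2 incorrectly 'distributes' the square root over addition. The square root function does not distribute: sqrt(a + b) ≠ sqrt(a) + sqrt(b). In fact, sqrt(5 + 4) = sqrt(9) ≈ 3.0000, while sqrt(5) + sqrt(4) ≈ 4.2361.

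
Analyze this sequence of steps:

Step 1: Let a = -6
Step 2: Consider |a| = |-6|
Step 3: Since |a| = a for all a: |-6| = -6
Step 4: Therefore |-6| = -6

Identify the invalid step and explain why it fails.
Step 3: Since |a| = a for all a: |-6| = -6

Step 3 incorrectly states that |a| = a for all a. The correct definition is |a| = a when a >= 0, and |a| = -a when a < 0. Since -6 < 0, we have |-6| = -(-6) = 6, not -6.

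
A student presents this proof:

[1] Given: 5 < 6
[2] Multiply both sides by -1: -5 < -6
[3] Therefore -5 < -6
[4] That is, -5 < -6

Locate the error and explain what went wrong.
Step 2: Multiply both sides by -1: -5 < -6

Step 2 multiplies both sides by -1 but fails to reverse the inequality sign. When multiplying (or dividing) an inequality by a negative number, the direction must be reversed. Since 5 < 6, we should get -5 > -6, i.e., -5 > -6.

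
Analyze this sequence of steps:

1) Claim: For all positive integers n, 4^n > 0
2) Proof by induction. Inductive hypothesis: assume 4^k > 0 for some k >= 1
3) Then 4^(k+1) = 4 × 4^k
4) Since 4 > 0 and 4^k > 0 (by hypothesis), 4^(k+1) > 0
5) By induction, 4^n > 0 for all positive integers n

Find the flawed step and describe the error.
Step 5: By induction, 4^n > 0 for all positive integers n

Step 5 concludes the proof by induction, but no base case was ever established. A valid induction proof requires: (1) a base case proving 4^1 > 0, and (2) an inductive step showing IF 4^k > 0 THEN 4^(k+1) > 0. Steps 2-4 correctly establish the inductive step, but without the base case the conclusion in step 5 does not follow.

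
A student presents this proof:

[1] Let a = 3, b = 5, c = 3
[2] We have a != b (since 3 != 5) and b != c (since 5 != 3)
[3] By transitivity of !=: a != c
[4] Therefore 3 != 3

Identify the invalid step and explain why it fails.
Step 3: By transitivity of !=: a != c

Step 3 incorrectly applies transitivity to the '!=' relation. Transitivity states: if a R b and b R c, then a R c. However, '!=' is not transitive. Counterexample: 3 != 5 and 5 != 3, but 3 = 3 (both equal 3). Transitivity holds for relations like <, <=, =, but not for !=.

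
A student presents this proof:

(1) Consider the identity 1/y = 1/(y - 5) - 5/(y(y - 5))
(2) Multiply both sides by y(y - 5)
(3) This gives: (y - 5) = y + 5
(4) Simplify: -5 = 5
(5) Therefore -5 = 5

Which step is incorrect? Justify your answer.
Step 3: This gives: (y - 5) = y + 5

Step 3 makes a sign error when clearing denominators. Multiplying -5/(y(y - 5)) by y(y - 5) gives -5, not +5. The correct result is (y - 5) = y - 5, which is trivially true, not (y - 5) = y + 5. (Step 1 is a valid identity: 1/(y - 5) - 5/(y(y - 5)) = (y - 5)/(y(y - 5)) = 1/y.)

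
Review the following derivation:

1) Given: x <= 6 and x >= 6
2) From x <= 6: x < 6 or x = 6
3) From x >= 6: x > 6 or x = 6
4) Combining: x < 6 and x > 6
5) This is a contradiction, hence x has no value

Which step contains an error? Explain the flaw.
Step 4: Combining: x < 6 and x > 6

Step 4 incorrectly combines the conditions. From x <= 6 and x >= 6, the intersection is x = 6. The error treats the 'or' cases as 'and' requirements. The correct conclusion is that x = 6 is the unique solution, not that no solution exists.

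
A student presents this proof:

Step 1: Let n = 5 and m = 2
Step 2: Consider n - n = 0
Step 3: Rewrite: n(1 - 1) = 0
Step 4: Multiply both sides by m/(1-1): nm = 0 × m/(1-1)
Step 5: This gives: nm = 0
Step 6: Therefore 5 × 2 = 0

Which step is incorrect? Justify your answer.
Step 4: Multiply both sides by m/(1-1): nm = 0 × m/(1-1)

Step 4 multiplies both sides by m/(1-1). However, 1-1 = 0, so this is multiplication by m/0, which is undefined. We cannot multiply by an undefined expression.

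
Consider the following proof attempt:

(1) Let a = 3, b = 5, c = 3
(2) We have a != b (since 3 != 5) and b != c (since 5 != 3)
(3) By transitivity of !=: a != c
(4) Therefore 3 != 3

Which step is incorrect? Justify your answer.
Step 3: By transitivity of !=: a != c

Step 3 incorrectly applies transitivity to the '!=' relation. Transitivity states: if a R b and b R c, then a R c. However, '!=' is not transitive. Counterexample: 3 != 5 and 5 != 3, but 3 = 3 (both equal 3). Transitivity holds for relations like <, <=, =, but not for !=.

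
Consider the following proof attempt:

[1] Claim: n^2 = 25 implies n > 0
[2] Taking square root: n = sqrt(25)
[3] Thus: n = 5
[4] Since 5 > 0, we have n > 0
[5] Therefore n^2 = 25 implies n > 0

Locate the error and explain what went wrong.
Step 2: Taking square root: n = sqrt(25)

Step 2 takes the square root and assumes the positive root only. The equation n^2 = 25 actually has two solutions: n = 5 and n = -5. The proof silently assumes n > 0 without justification, then uses this assumption to conclude n > 0, which is circular. The counterexample n = -5 shows the claim is false.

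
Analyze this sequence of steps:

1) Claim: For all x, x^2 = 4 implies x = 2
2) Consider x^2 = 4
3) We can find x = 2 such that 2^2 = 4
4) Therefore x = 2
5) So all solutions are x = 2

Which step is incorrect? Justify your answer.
Step 4: Therefore x = 2

Step 4 incorrectly concludes that x = 2 is the only solution. The proof shows that x = 2 is A solution (existence), but does not show it is the ONLY solution (uniqueness). In fact, x = -2 is also a solution since (-2)^2 = 4. Finding one solution doesn't prove there are no others.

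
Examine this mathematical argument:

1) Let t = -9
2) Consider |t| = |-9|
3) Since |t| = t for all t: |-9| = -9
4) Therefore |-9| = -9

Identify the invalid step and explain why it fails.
Step 3: Since |t| = t for all t: |-9| = -9

Step 3 incorrectly states that |t| = t for all t. The correct definition is |t| = t when t >= 0, and |t| = -t when t < 0. Since -9 < 0, we have |-9| = -(-9) = 9, not -9.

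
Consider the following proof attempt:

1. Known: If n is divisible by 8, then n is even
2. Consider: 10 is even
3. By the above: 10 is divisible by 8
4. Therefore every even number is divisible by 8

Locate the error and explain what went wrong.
Step 3: By the above: 10 is divisible by 8

Step 3 commits the fallacy of affirming the consequent. The known fact 'divisible by 8 → even' does NOT imply 'even → divisible by 8'. That would be the converse, which is false. For example, 10 is even but 10 ÷ 8 = 1.25, which is not an integer.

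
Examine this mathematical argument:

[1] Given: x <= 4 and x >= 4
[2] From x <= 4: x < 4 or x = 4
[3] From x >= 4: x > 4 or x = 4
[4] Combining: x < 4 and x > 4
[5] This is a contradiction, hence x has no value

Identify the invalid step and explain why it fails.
Step 4: Combining: x < 4 and x > 4

Step 4 incorrectly combines the conditions. From x <= 4 and x >= 4, the intersection is x = 4. The error treats the 'or' cases as 'and' requirements. The correct conclusion is that x = 4 is the unique solution, not that no solution exists.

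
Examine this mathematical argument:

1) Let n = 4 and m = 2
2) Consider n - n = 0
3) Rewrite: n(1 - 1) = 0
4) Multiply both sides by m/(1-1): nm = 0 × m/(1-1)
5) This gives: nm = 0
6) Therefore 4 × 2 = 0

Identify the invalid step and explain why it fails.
Step 4: Multiply both sides by m/(1-1): nm = 0 × m/(1-1)

Step 4 multiplies both sides by m/(1-1). However, 1-1 = 0, so this is multiplication by m/0, which is undefined. We cannot multiply by an undefined expression.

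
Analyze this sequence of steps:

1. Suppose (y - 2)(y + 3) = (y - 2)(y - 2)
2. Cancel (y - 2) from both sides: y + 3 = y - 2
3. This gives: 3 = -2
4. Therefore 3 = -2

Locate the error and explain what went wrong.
Step 2: Cancel (y - 2) from both sides: y + 3 = y - 2

Step 2 cancels (y - 2) from both sides. This is only valid if (y - 2) ≠ 0, i.e., y ≠ 2. When y = 2, both sides equal zero regardless of the other factors. The correct approach requires considering y = 2 as a separate case.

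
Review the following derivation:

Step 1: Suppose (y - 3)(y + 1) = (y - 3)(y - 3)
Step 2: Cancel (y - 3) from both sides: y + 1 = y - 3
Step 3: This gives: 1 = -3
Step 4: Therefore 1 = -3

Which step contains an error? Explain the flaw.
Step 2: Cancel (y - 3) from both sides: y + 1 = y - 3

Step 2 cancels (y - 3) from both sides. This is only valid if (y - 3) ≠ 0, i.e., y ≠ 3. When y = 3, both sides equal zero regardless of the other factors. The correct approach requires considering y = 3 as a separate case.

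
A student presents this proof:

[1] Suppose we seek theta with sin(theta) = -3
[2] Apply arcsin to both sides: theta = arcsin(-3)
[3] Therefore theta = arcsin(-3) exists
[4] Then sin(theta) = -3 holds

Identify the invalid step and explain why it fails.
Step 2: Apply arcsin to both sides: theta = arcsin(-3)

Step 2 applies arcsin to -3. However, arcsin(x) is only defined for x in [-1, 1] because sin(theta) can only produce values in that range. Since |-3| > 1, arcsin(-3) is undefined. There is no angle whose sine equals -3.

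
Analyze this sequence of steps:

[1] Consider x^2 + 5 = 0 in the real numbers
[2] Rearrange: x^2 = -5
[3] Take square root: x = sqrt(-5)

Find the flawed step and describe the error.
Step 3: Take square root: x = sqrt(-5)

Step 3 takes the square root of -5, which is negative. In the real number system, the square root of a negative number is undefined. The equation x^2 + 5 = 0 has no real solutions. Square roots of negative numbers only exist in the complex numbers.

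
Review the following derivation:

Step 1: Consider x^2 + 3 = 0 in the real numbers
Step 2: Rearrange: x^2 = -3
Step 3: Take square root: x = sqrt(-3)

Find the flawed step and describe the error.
Step 3: Take square root: x = sqrt(-3)

Step 3 takes the square root of -3, which is negative. In the real number system, the square root of a negative number is undefined. The equation x^2 + 3 = 0 has no real solutions. Square roots of negative numbers only exist in the complex numbers.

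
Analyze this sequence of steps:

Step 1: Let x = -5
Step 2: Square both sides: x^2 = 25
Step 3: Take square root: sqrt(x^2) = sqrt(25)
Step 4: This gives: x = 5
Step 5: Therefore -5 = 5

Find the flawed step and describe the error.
Step 4: This gives: x = 5

Step 4 incorrectly states that sqrt(x^2) = x. The correct identity is sqrt(x^2) = |x|. Since x = -5 < 0, we have sqrt(x^2) = |-5| = 5, not x = -5.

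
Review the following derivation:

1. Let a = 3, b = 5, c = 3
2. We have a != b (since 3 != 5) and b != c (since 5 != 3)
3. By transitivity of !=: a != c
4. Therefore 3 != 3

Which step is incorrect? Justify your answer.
Step 3: By transitivity of !=: a != c

Step 3 incorrectly applies transitivity to the '!=' relation. Transitivity states: if a R b and b R c, then a R c. However, '!=' is not transitive. Counterexample: 3 != 5 and 5 != 3, but 3 = 3 (both equal 3). Transitivity holds for relations like <, <=, =, but not for !=.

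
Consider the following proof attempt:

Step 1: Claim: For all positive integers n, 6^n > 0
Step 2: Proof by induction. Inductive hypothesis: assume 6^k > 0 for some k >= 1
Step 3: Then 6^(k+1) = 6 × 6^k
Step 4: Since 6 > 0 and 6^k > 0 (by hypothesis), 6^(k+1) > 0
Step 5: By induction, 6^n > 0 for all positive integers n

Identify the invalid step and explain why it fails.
Step 5: By induction, 6^n > 0 for all positive integers n

Step 5 concludes the proof by induction, but no base case was ever established. A valid induction proof requires: (1) a base case proving 6^1 > 0, and (2) an inductive step showing IF 6^k > 0 THEN 6^(k+1) > 0. Steps 2-4 correctly establish the inductive step, but without the base case the conclusion in step 5 does not follow.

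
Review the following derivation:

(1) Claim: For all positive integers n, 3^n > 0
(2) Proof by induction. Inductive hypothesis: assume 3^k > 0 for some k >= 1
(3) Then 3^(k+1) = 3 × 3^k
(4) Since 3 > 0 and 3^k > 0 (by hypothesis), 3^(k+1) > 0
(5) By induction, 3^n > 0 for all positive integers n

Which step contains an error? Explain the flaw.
Step 5: By induction, 3^n > 0 for all positive integers n

Step 5 concludes the proof by induction, but no base case was ever established. A valid induction proof requires: (1) a base case proving 3^1 > 0, and (2) an inductive step showing IF 3^k > 0 THEN 3^(k+1) > 0. Steps 2-4 correctly establish the inductive step, but without the base case the conclusion in step 5 does not follow.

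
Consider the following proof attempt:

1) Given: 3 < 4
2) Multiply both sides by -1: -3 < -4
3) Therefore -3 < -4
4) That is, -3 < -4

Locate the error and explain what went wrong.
Step 2: Multiply both sides by -1: -3 < -4

Step 2 multiplies both sides by -1 but fails to reverse the inequality sign. When multiplying (or dividing) an inequality by a negative number, the direction must be reversed. Since 3 < 4, we should get -3 > -4, i.e., -3 > -4.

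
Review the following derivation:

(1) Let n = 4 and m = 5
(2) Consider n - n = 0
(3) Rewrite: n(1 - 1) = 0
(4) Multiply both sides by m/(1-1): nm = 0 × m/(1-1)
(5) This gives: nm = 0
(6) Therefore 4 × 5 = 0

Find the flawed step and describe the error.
Step 4: Multiply both sides by m/(1-1): nm = 0 × m/(1-1)

Step 4 multiplies both sides by m/(1-1). However, 1-1 = 0, so this is multiplication by m/0, which is undefined. We cannot multiply by an undefined expression.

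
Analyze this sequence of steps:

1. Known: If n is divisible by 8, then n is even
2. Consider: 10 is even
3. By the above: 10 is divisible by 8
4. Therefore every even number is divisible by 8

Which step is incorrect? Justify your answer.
Step 3: By the above: 10 is divisible by 8

Step 3 commits the fallacy of affirming the consequent. The known fact 'divisible by 8 → even' does NOT imply 'even → divisible by 8'. That would be the converse, which is false. For example, 10 is even but 10 ÷ 8 = 1.25, which is not an integer.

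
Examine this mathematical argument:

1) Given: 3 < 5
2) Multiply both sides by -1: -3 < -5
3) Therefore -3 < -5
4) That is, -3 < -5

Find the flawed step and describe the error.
Step 2: Multiply both sides by -1: -3 < -5

Step 2 multiplies both sides by -1 but fails to reverse the inequality sign. When multiplying (or dividing) an inequality by a negative number, the direction must be reversed. Since 3 < 5, we should get -3 > -5, i.e., -3 > -5.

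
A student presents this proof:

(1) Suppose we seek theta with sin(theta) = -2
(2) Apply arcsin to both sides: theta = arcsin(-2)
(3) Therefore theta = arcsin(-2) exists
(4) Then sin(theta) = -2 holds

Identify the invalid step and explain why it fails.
Step 2: Apply arcsin to both sides: theta = arcsin(-2)

Step 2 applies arcsin to -2. However, arcsin(x) is only defined for x in [-1, 1] because sin(theta) can only produce values in that range. Since |-2| > 1, arcsin(-2) is undefined. There is no angle whose sine equals -2.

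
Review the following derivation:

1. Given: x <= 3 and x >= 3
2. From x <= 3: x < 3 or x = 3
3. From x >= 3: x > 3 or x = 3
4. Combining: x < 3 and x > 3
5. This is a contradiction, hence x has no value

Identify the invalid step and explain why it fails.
Step 4: Combining: x < 3 and x > 3

Step 4 incorrectly combines the conditions. From x <= 3 and x >= 3, the intersection is x = 3. The error treats the 'or' cases as 'and' requirements. The correct conclusion is that x = 3 is the unique solution, not that no solution exists.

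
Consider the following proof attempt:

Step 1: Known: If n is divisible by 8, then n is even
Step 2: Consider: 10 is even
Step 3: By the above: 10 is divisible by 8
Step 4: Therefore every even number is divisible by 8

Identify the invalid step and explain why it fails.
Step 3: By the above: 10 is divisible by 8

Step 3 commits the fallacy of affirming the consequent. The known fact 'divisible by 8 → even' does NOT imply 'even → divisible by 8'. That would be the converse, which is false. For example, 10 is even but 10 ÷ 8 = 1.25, which is not an integer.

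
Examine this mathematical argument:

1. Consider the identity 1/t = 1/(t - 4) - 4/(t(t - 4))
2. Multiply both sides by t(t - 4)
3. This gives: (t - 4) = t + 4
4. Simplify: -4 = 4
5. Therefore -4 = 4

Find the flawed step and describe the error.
Step 3: This gives: (t - 4) = t + 4

Step 3 makes a sign error when clearing denominators. Multiplying -4/(t(t - 4)) by t(t - 4) gives -4, not +4. The correct result is (t - 4) = t - 4, which is trivially true, not (t - 4) = t + 4. (Step 1 is a valid identity: 1/(t - 4) - 4/(t(t - 4)) = (t - 4)/(t(t - 4)) = 1/t.)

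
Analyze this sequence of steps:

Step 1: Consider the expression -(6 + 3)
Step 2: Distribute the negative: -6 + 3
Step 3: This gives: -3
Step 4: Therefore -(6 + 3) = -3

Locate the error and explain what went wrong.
Step 2: Distribute the negative: -6 + 3

Step 2 incorrectly distributes the negative sign. The correct distribution is -(6 + 3) = -6 - 3 = -9. The negative must be applied to both terms, not just the first. The error treats -(6 + 3) as -6 + 3, which equals -3 instead of -9.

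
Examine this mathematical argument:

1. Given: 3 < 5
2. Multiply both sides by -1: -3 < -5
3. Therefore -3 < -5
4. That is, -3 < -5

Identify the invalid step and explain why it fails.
Step 2: Multiply both sides by -1: -3 < -5

Step 2 multiplies both sides by -1 but fails to reverse the inequality sign. When multiplying (or dividing) an inequality by a negative number, the direction must be reversed. Since 3 < 5, we should get -3 > -5, i.e., -3 > -5.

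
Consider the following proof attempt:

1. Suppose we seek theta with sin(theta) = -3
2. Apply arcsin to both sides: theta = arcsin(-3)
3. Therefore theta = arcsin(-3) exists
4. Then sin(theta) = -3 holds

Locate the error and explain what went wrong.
Step 2: Apply arcsin to both sides: theta = arcsin(-3)

Step 2 applies arcsin to -3. However, arcsin(x) is only defined for x in [-1, 1] because sin(theta) can only produce values in that range. Since |-3| > 1, arcsin(-3) is undefined. There is no angle whose sine equals -3.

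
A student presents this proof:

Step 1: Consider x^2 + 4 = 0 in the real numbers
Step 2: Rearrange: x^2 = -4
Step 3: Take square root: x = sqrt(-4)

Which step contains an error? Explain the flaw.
Step 3: Take square root: x = sqrt(-4)

Step 3 takes the square root of -4, which is negative. In the real number system, the square root of a negative number is undefined. The equation x^2 + 4 = 0 has no real solutions. Square roots of negative numbers only exist in the complex numbers.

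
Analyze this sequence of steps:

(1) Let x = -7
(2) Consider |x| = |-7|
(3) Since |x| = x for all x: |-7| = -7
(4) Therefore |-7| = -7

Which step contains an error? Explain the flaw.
Step 3: Since |x| = x for all x: |-7| = -7

Step 3 incorrectly states that |x| = x for all x. The correct definition is |x| = x when x >= 0, and |x| = -x when x < 0. Since -7 < 0, we have |-7| = -(-7) = 7, not -7.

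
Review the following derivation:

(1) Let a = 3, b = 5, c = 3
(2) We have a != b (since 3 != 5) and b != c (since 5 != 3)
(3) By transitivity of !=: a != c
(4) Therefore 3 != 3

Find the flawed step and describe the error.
Step 3: By transitivity of !=: a != c

Step 3 incorrectly applies transitivity to the '!=' relation. Transitivity states: if a R b and b R c, then a R c. However, '!=' is not transitive. Counterexample: 3 != 5 and 5 != 3, but 3 = 3 (both equal 3). Transitivity holds for relations like <, <=, =, but not for !=.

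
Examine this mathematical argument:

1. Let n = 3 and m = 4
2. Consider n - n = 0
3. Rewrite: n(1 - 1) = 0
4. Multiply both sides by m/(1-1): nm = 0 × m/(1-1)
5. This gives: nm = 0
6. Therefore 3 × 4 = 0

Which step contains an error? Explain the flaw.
Step 4: Multiply both sides by m/(1-1): nm = 0 × m/(1-1)

Step 4 multiplies both sides by m/(1-1). However, 1-1 = 0, so this is multiplication by m/0, which is undefined. We cannot multiply by an undefined expression.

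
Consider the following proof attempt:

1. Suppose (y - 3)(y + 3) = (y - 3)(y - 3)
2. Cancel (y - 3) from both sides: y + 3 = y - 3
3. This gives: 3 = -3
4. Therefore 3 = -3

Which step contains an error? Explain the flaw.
Step 2: Cancel (y - 3) from both sides: y + 3 = y - 3

Step 2 cancels (y - 3) from both sides. This is only valid if (y - 3) ≠ 0, i.e., y ≠ 3. When y = 3, both sides equal zero regardless of the other factors. The correct approach requires considering y = 3 as a separate case.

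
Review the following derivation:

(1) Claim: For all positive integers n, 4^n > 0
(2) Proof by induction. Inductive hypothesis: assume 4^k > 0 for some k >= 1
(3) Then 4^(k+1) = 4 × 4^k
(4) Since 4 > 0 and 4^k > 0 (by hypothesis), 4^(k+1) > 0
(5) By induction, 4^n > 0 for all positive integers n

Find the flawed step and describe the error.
Step 5: By induction, 4^n > 0 for all positive integers n

Step 5 concludes the proof by induction, but no base case was ever established. A valid induction proof requires: (1) a base case proving 4^1 > 0, and (2) an inductive step showing IF 4^k > 0 THEN 4^(k+1) > 0. Steps 2-4 correctly establish the inductive step, but without the base case the conclusion in step 5 does not follow.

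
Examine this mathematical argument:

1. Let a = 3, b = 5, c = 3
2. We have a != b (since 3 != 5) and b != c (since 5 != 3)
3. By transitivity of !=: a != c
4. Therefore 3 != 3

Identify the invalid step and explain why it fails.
Step 3: By transitivity of !=: a != c

Step 3 incorrectly applies transitivity to the '!=' relation. Transitivity states: if a R b and b R c, then a R c. However, '!=' is not transitive. Counterexample: 3 != 5 and 5 != 3, but 3 = 3 (both equal 3). Transitivity holds for relations like <, <=, =, but not for !=.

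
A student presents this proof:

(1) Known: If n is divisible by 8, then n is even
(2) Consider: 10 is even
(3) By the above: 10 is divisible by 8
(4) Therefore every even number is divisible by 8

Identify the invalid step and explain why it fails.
Step 3: By the above: 10 is divisible by 8

Step 3 commits the fallacy of affirming the consequent. The known fact 'divisible by 8 → even' does NOT imply 'even → divisible by 8'. That would be the converse, which is false. For example, 10 is even but 10 ÷ 8 = 1.25, which is not an integer.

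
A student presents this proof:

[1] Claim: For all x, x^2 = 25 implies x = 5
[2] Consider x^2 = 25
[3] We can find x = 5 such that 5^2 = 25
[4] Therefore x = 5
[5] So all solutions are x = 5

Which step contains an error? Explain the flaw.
Step 4: Therefore x = 5

Step 4 incorrectly concludes that x = 5 is the only solution. The proof shows that x = 5 is A solution (existence), but does not show it is the ONLY solution (uniqueness). In fact, x = -5 is also a solution since (-5)^2 = 25. Finding one solution doesn't prove there are no others.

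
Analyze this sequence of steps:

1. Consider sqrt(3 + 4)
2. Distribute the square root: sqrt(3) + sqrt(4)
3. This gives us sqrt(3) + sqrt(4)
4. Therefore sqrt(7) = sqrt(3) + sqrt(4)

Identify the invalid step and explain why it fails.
Step 2: Distribute the square root: sqrt(3) + sqrt(4)

Step 2 incorrectly 'distributes' the square root over addition. The square root function does not distribute: sqrt(a + b) ≠ sqrt(a) + sqrt(b). In fact, sqrt(3 + 4) = sqrt(7) ≈ 2.6458, while sqrt(3) + sqrt(4) ≈ 3.7321.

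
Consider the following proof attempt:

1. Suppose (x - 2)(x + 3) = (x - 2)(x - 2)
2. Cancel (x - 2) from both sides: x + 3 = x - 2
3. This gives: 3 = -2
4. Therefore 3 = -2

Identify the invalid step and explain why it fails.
Step 2: Cancel (x - 2) from both sides: x + 3 = x - 2

Step 2 cancels (x - 2) from both sides. This is only valid if (x - 2) ≠ 0, i.e., x ≠ 2. When x = 2, both sides equal zero regardless of the other factors. The correct approach requires considering x = 2 as a separate case.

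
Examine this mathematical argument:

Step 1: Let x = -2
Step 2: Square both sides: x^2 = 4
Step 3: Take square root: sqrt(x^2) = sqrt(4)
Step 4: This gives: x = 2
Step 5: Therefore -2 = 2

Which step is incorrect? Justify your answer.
Step 4: This gives: x = 2

Step 4 incorrectly states that sqrt(x^2) = x. The correct identity is sqrt(x^2) = |x|. Since x = -2 < 0, we have sqrt(x^2) = |-2| = 2, not x = -2.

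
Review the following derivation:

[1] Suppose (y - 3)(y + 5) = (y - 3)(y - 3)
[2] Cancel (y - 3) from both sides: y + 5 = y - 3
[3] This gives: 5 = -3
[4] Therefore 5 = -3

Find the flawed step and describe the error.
Step 2: Cancel (y - 3) from both sides: y + 5 = y - 3

Step 2 cancels (y - 3) from both sides. This is only valid if (y - 3) ≠ 0, i.e., y ≠ 3. When y = 3, both sides equal zero regardless of the other factors. The correct approach requires considering y = 3 as a separate case.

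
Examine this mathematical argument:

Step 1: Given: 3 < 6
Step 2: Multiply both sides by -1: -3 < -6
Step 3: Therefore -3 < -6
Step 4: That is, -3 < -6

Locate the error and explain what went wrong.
Step 2: Multiply both sides by -1: -3 < -6

Step 2 multiplies both sides by -1 but fails to reverse the inequality sign. When multiplying (or dividing) an inequality by a negative number, the direction must be reversed. Since 3 < 6, we should get -3 > -6, i.e., -3 > -6.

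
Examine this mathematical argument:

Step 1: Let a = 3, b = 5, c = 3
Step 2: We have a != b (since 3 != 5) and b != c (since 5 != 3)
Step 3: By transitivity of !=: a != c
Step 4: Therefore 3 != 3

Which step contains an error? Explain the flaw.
Step 3: By transitivity of !=: a != c

Step 3 incorrectly applies transitivity to the '!=' relation. Transitivity states: if a R b and b R c, then a R c. However, '!=' is not transitive. Counterexample: 3 != 5 and 5 != 3, but 3 = 3 (both equal 3). Transitivity holds for relations like <, <=, =, but not for !=.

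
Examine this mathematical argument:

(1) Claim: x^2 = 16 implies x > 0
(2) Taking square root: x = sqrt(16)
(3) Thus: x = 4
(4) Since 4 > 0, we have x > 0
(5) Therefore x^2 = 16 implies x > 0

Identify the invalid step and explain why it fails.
Step 2: Taking square root: x = sqrt(16)

Step 2 takes the square root and assumes the positive root only. The equation x^2 = 16 actually has two solutions: x = 4 and x = -4. The proof silently assumes x > 0 without justification, then uses this assumption to conclude x > 0, which is circular. The counterexample x = -4 shows the claim is false.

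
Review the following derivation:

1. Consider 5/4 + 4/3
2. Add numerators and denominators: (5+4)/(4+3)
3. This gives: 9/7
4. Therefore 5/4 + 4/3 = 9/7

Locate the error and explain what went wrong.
Step 2: Add numerators and denominators: (5+4)/(4+3)

Step 2 incorrectly adds fractions by separately adding numerators and denominators. This is wrong. The correct method requires a common denominator: 5/4 + 4/3 = (5×3 + 4×4)/(4×3) = 31/12 = 31/12. The method used gives 9/7, which is different.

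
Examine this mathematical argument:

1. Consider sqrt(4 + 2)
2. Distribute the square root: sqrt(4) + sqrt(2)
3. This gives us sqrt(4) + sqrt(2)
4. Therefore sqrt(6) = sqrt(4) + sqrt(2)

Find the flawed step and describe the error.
Step 2: Distribute the square root: sqrt(4) + sqrt(2)

Step 2 incorrectly 'distributes' the square root over addition. The square root function does not distribute: sqrt(a + b) ≠ sqrt(a) + sqrt(b). In fact, sqrt(4 + 2) = sqrt(6) ≈ 2.4495, while sqrt(4) + sqrt(2) ≈ 3.4142.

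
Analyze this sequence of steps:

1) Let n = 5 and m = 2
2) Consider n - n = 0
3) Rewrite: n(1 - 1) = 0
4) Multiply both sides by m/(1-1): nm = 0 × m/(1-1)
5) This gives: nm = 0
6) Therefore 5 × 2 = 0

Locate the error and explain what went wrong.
Step 4: Multiply both sides by m/(1-1): nm = 0 × m/(1-1)

Step 4 multiplies both sides by m/(1-1). However, 1-1 = 0, so this is multiplication by m/0, which is undefined. We cannot multiply by an undefined expression.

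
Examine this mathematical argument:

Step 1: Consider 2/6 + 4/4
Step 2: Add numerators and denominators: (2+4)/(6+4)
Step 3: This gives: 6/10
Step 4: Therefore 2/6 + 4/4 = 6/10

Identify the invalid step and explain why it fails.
Step 2: Add numerators and denominators: (2+4)/(6+4)

Step 2 incorrectly adds fractions by separately adding numerators and denominators. This is wrong. The correct method requires a common denominator: 2/6 + 4/4 = (2×4 + 4×6)/(6×4) = 32/24 = 4/3. The method used gives 6/10, which is different.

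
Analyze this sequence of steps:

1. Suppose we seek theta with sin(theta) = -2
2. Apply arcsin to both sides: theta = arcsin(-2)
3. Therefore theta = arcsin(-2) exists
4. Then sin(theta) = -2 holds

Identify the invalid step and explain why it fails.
Step 2: Apply arcsin to both sides: theta = arcsin(-2)

Step 2 applies arcsin to -2. However, arcsin(x) is only defined for x in [-1, 1] because sin(theta) can only produce values in that range. Since |-2| > 1, arcsin(-2) is undefined. There is no angle whose sine equals -2.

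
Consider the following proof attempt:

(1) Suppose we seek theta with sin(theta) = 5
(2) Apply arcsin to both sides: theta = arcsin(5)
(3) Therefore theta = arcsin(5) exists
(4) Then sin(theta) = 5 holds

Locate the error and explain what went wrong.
Step 2: Apply arcsin to both sides: theta = arcsin(5)

Step 2 applies arcsin to 5. However, arcsin(x) is only defined for x in [-1, 1] because sin(theta) can only produce values in that range. Since |5| > 1, arcsin(5) is undefined. There is no angle whose sine equals 5.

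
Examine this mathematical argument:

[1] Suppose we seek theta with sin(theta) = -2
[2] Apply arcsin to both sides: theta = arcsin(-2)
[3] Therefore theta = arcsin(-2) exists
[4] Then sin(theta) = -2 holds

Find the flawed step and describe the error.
Step 2: Apply arcsin to both sides: theta = arcsin(-2)

Step 2 applies arcsin to -2. However, arcsin(x) is only defined for x in [-1, 1] because sin(theta) can only produce values in that range. Since |-2| > 1, arcsin(-2) is undefined. There is no angle whose sine equals -2.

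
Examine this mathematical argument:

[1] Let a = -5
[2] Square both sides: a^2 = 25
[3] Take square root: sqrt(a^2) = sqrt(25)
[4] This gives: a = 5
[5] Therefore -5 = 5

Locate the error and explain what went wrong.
Step 4: This gives: a = 5

Step 4 incorrectly states that sqrt(a^2) = a. The correct identity is sqrt(a^2) = |a|. Since a = -5 < 0, we have sqrt(a^2) = |-5| = 5, not a = -5.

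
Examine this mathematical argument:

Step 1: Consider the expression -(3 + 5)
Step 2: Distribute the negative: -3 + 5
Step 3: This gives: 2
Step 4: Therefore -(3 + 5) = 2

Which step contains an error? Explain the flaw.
Step 2: Distribute the negative: -3 + 5

Step 2 incorrectly distributes the negative sign. The correct distribution is -(3 + 5) = -3 - 5 = -8. The negative must be applied to both terms, not just the first. The error treats -(3 + 5) as -3 + 5, which equals 2 instead of -8.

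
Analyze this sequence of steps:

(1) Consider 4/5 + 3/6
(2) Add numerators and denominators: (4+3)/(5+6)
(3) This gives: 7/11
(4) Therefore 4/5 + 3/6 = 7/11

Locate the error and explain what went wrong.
Step 2: Add numerators and denominators: (4+3)/(5+6)

Step 2 incorrectly adds fractions by separately adding numerators and denominators. This is wrong. The correct method requires a common denominator: 4/5 + 3/6 = (4×6 + 3×5)/(5×6) = 39/30 = 13/10. The method used gives 7/11, which is different.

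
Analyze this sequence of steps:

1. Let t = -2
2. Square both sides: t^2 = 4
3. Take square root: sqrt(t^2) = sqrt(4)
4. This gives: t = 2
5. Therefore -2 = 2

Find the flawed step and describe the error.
Step 4: This gives: t = 2

Step 4 incorrectly states that sqrt(t^2) = t. The correct identity is sqrt(t^2) = |t|. Since t = -2 < 0, we have sqrt(t^2) = |-2| = 2, not t = -2.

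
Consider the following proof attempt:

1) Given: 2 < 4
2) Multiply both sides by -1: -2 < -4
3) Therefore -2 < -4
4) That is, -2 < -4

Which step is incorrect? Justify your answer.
Step 2: Multiply both sides by -1: -2 < -4

Step 2 multiplies both sides by -1 but fails to reverse the inequality sign. When multiplying (or dividing) an inequality by a negative number, the direction must be reversed. Since 2 < 4, we should get -2 > -4, i.e., -2 > -4.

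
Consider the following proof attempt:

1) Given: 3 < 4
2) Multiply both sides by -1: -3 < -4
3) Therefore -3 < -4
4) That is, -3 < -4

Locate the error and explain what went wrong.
Step 2: Multiply both sides by -1: -3 < -4

Step 2 multiplies both sides by -1 but fails to reverse the inequality sign. When multiplying (or dividing) an inequality by a negative number, the direction must be reversed. Since 3 < 4, we should get -3 > -4, i.e., -3 > -4.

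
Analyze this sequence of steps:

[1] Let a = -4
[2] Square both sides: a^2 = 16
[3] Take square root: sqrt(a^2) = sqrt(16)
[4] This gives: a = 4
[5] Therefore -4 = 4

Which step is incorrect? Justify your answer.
Step 4: This gives: a = 4

Step 4 incorrectly states that sqrt(a^2) = a. The correct identity is sqrt(a^2) = |a|. Since a = -4 < 0, we have sqrt(a^2) = |-4| = 4, not a = -4.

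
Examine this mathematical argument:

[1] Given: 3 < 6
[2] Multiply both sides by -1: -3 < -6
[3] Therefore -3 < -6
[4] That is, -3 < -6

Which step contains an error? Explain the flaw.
Step 2: Multiply both sides by -1: -3 < -6

Step 2 multiplies both sides by -1 but fails to reverse the inequality sign. When multiplying (or dividing) an inequality by a negative number, the direction must be reversed. Since 3 < 6, we should get -3 > -6, i.e., -3 > -6.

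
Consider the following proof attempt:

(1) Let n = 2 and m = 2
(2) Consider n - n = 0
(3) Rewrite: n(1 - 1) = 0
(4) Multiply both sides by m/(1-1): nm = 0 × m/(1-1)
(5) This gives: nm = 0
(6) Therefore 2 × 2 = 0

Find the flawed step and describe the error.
Step 4: Multiply both sides by m/(1-1): nm = 0 × m/(1-1)

Step 4 multiplies both sides by m/(1-1). However, 1-1 = 0, so this is multiplication by m/0, which is undefined. We cannot multiply by an undefined expression.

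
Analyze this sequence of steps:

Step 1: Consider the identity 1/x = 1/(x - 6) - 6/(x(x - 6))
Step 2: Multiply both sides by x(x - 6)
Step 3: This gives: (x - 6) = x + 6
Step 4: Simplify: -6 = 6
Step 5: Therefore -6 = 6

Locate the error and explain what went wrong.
Step 3: This gives: (x - 6) = x + 6

Step 3 makes a sign error when clearing denominators. Multiplying -6/(x(x - 6)) by x(x - 6) gives -6, not +6. The correct result is (x - 6) = x - 6, which is trivially true, not (x - 6) = x + 6. (Step 1 is a valid identity: 1/(x - 6) - 6/(x(x - 6)) = (x - 6)/(x(x - 6)) = 1/x.)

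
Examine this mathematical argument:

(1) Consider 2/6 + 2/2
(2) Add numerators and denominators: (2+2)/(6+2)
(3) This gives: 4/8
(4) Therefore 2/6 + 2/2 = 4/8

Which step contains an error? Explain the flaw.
Step 2: Add numerators and denominators: (2+2)/(6+2)

Step 2 incorrectly adds fractions by separately adding numerators and denominators. This is wrong. The correct method requires a common denominator: 2/6 + 2/2 = (2×2 + 2×6)/(6×2) = 16/12 = 4/3. The method used gives 4/8, which is different.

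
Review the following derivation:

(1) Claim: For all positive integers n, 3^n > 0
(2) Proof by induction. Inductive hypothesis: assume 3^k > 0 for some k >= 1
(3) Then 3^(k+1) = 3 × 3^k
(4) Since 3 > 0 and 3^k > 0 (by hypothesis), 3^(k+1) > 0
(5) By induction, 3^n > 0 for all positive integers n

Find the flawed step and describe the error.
Step 5: By induction, 3^n > 0 for all positive integers n

Step 5 concludes the proof by induction, but no base case was ever established. A valid induction proof requires: (1) a base case proving 3^1 > 0, and (2) an inductive step showing IF 3^k > 0 THEN 3^(k+1) > 0. Steps 2-4 correctly establish the inductive step, but without the base case the conclusion in step 5 does not follow.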